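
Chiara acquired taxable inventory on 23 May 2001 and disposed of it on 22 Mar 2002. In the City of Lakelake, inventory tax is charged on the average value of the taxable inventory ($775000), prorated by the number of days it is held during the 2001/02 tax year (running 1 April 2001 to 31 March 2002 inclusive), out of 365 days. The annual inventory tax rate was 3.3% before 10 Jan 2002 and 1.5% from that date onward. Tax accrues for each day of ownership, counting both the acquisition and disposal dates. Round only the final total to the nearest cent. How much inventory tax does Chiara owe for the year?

$18549.04

23 May 2001 – 9 Jan 2002: 232 days at 3.3% → $775000 × 3.3% × 232/365 = $16255.8904
10 Jan – 22 Mar 2002: 72 days at 1.5% → $775000 × 1.5% × 72/365 = $2293.1507
Total = $18549.0411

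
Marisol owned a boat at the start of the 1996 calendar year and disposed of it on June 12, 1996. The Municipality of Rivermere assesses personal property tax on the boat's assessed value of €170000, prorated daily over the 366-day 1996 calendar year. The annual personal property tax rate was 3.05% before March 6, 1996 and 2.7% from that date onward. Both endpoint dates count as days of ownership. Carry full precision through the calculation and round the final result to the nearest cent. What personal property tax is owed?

January 1 – March 5, 1996: 65 days at 3.05% → €170000 × 3.05% × 65/366 = €920.8333
March 6 – June 12, 1996: 99 days at 2.7% → €170000 × 2.7% × 99/366 = €1241.5574
Total = €2162.3907

€2162.39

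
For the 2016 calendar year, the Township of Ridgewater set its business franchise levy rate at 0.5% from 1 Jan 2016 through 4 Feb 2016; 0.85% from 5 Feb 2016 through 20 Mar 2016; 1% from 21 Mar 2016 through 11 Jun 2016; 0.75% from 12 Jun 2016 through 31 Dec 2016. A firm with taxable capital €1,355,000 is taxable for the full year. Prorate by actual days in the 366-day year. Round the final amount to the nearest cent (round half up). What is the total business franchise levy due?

1 Jan – 4 Feb 2016: 35 days at 0.5% → €1,355,000 × 0.5% × 35/366 = €647.8825
5 Feb – 20 Mar 2016: 45 days at 0.85% → €1,355,000 × 0.85% × 45/366 = €1,416.0861
21 Mar – 11 Jun 2016: 83 days at 1% → €1,355,000 × 1% × 83/366 = €3,072.8142
12 Jun – 31 Dec 2016: 203 days at 0.75% → €1,355,000 × 0.75% × 203/366 = €5,636.5779
Total = €10,773.3607

€10,773.36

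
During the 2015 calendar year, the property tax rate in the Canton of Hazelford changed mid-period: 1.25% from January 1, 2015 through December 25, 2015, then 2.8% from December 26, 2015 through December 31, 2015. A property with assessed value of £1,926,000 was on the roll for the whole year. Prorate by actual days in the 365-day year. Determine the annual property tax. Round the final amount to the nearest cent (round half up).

January 1 – December 25, 2015: 359 days at 1.25% → £1,926,000 × 1.25% × 359/365 = £23,679.2466
December 26 – December 31, 2015: 6 days at 2.8% → £1,926,000 × 2.8% × 6/365 = £886.4877
Total = £24,565.7342

£24,565.73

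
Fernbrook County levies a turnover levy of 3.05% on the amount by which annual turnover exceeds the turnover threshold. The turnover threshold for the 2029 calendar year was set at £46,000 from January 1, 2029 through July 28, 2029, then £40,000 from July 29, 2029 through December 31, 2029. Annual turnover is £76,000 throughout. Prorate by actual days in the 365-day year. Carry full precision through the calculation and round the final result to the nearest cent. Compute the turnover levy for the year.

January 1 – July 28, 2029: 209 days, exemption £46,000 → (£76,000 − £46,000) × 3.05% × 209/365 = £523.9315
July 29 – December 31, 2029: 156 days, exemption £40,000 → (£76,000 − £40,000) × 3.05% × 156/365 = £469.2822
Total = £993.2137

£993.21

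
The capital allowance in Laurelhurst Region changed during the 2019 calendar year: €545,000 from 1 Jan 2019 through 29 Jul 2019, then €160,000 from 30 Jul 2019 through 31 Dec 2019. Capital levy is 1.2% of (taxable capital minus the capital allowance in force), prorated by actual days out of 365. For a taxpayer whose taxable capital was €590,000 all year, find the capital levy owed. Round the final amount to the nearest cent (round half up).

€2,501.92

1 Jan – 29 Jul 2019: 210 days, exemption €545,000 → (€590,000 − €545,000) × 1.2% × 210/365 = €310.6849
30 Jul – 31 Dec 2019: 155 days, exemption €160,000 → (€590,000 − €160,000) × 1.2% × 155/365 = €2,191.2329
Total = €2,501.9178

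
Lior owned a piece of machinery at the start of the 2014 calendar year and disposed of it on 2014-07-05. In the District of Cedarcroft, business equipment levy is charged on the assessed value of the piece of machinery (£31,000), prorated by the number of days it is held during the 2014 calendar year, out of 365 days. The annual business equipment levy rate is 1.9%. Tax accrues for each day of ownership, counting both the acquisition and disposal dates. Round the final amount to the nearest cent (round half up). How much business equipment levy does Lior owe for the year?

Days held (2014-01-01 to 2014-07-05): 186 out of 365
Tax = £31,000 × 1.9% × 186/365 = £300.1479

£300.15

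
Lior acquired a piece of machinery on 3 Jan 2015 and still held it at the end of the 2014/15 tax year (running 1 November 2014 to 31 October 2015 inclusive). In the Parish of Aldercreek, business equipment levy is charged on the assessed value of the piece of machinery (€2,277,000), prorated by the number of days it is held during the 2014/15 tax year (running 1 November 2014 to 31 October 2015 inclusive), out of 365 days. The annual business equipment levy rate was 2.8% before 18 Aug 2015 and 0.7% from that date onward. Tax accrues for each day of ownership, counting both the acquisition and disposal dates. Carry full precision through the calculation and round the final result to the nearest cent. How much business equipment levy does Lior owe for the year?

€42,926.13

3 Jan – 17 Aug 2015: 227 days at 2.8% → €2,277,000 × 2.8% × 227/365 = €39,650.9918
18 Aug – 31 Oct 2015: 75 days at 0.7% → €2,277,000 × 0.7% × 75/365 = €3,275.1370
Total = €42,926.1288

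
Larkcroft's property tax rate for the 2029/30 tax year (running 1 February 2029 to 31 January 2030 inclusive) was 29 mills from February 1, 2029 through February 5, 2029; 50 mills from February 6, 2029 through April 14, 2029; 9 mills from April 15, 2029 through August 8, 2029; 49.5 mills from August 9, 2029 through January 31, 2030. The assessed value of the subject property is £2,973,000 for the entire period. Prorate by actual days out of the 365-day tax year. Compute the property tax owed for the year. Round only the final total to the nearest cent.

February 1 – February 5, 2029: 5 days at 29 mills → £2,973,000 × 2.9% × 5/365 = £1,181.0548
February 6 – April 14, 2029: 68 days at 50 mills → £2,973,000 × 5% × 68/365 = £27,693.6986
April 15 – August 8, 2029: 116 days at 9 mills → £2,973,000 × 0.9% × 116/365 = £8,503.5945
August 9, 2029 – January 31, 2030: 176 days at 49.5 mills → £2,973,000 × 4.95% × 176/365 = £70,961.0301
Total = £108,339.3781

£108,339.38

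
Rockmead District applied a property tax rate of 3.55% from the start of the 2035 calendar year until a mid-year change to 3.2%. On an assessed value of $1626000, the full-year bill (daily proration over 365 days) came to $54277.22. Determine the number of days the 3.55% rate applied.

Let d = days at the first rate; then 365 − d days at the second rate.
$1626000 × [3.55%·d + 3.2%·(365−d)] / 365 = $54277.22
Solving gives d = 144, so the new rate took effect on 25 May 2035.

144 days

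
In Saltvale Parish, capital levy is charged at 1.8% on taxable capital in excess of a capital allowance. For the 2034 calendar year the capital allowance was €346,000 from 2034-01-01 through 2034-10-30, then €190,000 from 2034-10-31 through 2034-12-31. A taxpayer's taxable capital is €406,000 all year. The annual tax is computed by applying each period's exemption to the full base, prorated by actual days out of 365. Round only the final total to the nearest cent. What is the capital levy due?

2034-01-01 to 2034-10-30: 303 days, exemption €346,000 → (€406,000 − €346,000) × 1.8% × 303/365 = €896.5479
2034-10-31 to 2034-12-31: 62 days, exemption €190,000 → (€406,000 − €190,000) × 1.8% × 62/365 = €660.4274
Total = €1,556.9753

€1,556.98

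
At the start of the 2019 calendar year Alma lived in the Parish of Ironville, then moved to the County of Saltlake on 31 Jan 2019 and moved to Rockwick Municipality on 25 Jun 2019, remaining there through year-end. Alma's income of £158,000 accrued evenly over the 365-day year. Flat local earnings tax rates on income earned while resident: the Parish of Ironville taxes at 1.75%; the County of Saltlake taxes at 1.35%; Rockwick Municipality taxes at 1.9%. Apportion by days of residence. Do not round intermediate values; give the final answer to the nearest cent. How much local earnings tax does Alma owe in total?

£2,637.30

The Parish of Ironville, 1 Jan – 30 Jan 2019: 30 days → £158,000 × 1.75% × 30/365 = £227.2603
The County of Saltlake, 31 Jan – 24 Jun 2019: 145 days → £158,000 × 1.35% × 145/365 = £847.3562
Rockwick Municipality, 25 Jun – 31 Dec 2019: 190 days → £158,000 × 1.9% × 190/365 = £1,562.6849
Total = £2,637.3014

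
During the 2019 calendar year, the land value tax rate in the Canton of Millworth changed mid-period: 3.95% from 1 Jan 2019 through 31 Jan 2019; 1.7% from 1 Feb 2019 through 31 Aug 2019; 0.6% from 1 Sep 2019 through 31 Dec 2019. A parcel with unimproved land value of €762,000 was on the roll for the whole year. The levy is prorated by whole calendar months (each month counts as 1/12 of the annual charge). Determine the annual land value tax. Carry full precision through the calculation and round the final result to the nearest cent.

€11,588.75

1 Jan – 31 Jan 2019: 1 month at 3.95% → €762,000 × 3.95% × 1/12 = €2,508.2500
1 Feb – 31 Aug 2019: 7 months at 1.7% → €762,000 × 1.7% × 7/12 = €7,556.5000
1 Sep – 31 Dec 2019: 4 months at 0.6% → €762,000 × 0.6% × 4/12 = €1,524.0000
Total = €11,588.7500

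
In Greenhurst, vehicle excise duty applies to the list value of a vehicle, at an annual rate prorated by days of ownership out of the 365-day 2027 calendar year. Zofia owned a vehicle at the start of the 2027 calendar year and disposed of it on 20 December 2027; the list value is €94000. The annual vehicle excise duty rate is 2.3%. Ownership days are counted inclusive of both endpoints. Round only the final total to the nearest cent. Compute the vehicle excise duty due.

Days held (1 January – 20 December 2027): 354 out of 365
Tax = €94000 × 2.3% × 354/365 = €2096.8438

€2096.84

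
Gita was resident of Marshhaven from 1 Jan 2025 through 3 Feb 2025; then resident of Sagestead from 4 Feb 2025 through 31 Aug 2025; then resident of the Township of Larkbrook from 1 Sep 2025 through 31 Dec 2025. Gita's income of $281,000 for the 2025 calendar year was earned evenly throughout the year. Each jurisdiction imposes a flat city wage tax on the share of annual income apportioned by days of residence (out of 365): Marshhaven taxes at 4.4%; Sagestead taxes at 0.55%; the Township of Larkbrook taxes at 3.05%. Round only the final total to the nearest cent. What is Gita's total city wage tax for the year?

Marshhaven, 1 Jan – 3 Feb 2025: 34 days → $281,000 × 4.4% × 34/365 = $1,151.7151
Sagestead, 4 Feb – 31 Aug 2025: 209 days → $281,000 × 0.55% × 209/365 = $884.9575
The Township of Larkbrook, 1 Sep – 31 Dec 2025: 122 days → $281,000 × 3.05% × 122/365 = $2,864.6603
Total = $4,901.3329

$4,901.33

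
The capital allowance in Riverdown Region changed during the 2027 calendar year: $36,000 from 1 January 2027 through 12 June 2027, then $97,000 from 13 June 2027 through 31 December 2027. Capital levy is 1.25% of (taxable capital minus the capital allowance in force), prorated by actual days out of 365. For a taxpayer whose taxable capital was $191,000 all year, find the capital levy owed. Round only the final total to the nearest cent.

1 January – 12 June 2027: 163 days, exemption $36,000 → ($191,000 − $36,000) × 1.25% × 163/365 = $865.2397
13 June – 31 December 2027: 202 days, exemption $97,000 → ($191,000 − $97,000) × 1.25% × 202/365 = $650.2740
Total = $1,515.5137

$1,515.51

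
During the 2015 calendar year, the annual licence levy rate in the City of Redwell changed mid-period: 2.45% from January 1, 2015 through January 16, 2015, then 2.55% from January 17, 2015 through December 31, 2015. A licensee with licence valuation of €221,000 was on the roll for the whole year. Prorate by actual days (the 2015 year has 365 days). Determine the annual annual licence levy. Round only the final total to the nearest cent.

January 1 – January 16, 2015: 16 days at 2.45% → €221,000 × 2.45% × 16/365 = €237.3479
January 17 – December 31, 2015: 349 days at 2.55% → €221,000 × 2.55% × 349/365 = €5,388.4644
Total = €5,625.8123

€5,625.81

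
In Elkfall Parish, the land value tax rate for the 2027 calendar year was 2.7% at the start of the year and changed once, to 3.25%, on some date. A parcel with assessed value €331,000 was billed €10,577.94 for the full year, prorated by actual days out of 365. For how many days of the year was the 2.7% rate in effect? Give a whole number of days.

Let d = days at the first rate; then 365 − d days at the second rate.
€331,000 × [2.7%·d + 3.25%·(365−d)] / 365 = €10,577.94
Solving gives d = 36, so the new rate took effect on 6 Feb 2027.

36 days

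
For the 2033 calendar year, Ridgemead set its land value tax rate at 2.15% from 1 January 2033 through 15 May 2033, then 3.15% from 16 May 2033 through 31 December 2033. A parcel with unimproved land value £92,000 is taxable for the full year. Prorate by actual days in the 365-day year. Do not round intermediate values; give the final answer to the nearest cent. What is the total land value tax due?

1 January – 15 May 2033: 135 days at 2.15% → £92,000 × 2.15% × 135/365 = £731.5890
16 May – 31 December 2033: 230 days at 3.15% → £92,000 × 3.15% × 230/365 = £1,826.1370
Total = £2,557.7260

£2,557.73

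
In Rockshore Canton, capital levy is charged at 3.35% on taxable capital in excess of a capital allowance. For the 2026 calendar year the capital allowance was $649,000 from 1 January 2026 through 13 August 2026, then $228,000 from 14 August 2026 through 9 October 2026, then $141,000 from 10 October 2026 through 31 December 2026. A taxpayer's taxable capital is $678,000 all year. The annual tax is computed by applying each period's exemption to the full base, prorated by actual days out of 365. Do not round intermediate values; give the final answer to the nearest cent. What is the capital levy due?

$7,043.81

1 January – 13 August 2026: 225 days, exemption $649,000 → ($678,000 − $649,000) × 3.35% × 225/365 = $598.8699
14 August – 9 October 2026: 57 days, exemption $228,000 → ($678,000 − $228,000) × 3.35% × 57/365 = $2,354.1781
10 October – 31 December 2026: 83 days, exemption $141,000 → ($678,000 − $141,000) × 3.35% × 83/365 = $4,090.7630
Total = $7,043.8110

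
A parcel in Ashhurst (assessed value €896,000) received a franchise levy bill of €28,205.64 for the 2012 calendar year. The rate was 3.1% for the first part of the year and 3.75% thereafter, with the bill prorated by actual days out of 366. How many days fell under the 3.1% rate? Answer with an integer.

339 days

Let d = days at the first rate; then 366 − d days at the second rate.
€896,000 × [3.1%·d + 3.75%·(366−d)] / 366 = €28,205.64
Solving gives d = 339, so the new rate took effect on December 5, 2012.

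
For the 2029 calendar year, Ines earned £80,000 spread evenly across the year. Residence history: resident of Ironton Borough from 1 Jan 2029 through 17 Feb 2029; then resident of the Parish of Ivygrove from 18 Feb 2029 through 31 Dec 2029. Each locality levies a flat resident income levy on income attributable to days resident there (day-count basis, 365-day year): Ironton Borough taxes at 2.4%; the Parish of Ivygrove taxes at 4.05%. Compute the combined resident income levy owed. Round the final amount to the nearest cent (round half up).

£3,066.41

Ironton Borough, 1 Jan – 17 Feb 2029: 48 days → £80,000 × 2.4% × 48/365 = £252.4932
The Parish of Ivygrove, 18 Feb – 31 Dec 2029: 317 days → £80,000 × 4.05% × 317/365 = £2,813.9178
Total = £3,066.4110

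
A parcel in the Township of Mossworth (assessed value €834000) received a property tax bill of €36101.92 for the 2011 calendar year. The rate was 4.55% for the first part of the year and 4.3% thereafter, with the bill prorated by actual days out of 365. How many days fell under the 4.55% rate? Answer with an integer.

Let d = days at the first rate; then 365 − d days at the second rate.
€834000 × [4.55%·d + 4.3%·(365−d)] / 365 = €36101.92
Solving gives d = 42, so the new rate took effect on 12 Feb 2011.

42 days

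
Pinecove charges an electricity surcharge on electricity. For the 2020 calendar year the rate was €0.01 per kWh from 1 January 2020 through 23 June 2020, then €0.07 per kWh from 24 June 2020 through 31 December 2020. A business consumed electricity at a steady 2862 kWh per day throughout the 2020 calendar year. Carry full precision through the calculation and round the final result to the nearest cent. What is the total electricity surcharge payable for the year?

€43273.44

1 January – 23 June 2020: 175 days × 2862 kWh/day = 500,850 kWh at €0.01/kWh → €5008.50
24 June – 31 December 2020: 191 days × 2862 kWh/day = 546,642 kWh at €0.07/kWh → €38264.94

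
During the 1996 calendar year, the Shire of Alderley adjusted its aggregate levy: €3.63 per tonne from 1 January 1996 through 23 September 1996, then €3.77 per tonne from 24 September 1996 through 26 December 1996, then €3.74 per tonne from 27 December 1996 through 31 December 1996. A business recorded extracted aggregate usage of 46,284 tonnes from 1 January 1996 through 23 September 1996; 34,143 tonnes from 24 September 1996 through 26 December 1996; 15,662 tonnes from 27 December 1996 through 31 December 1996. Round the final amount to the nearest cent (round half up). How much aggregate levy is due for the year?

1 January – 23 September 1996: 46,284 tonnes at €3.63/tonne → €168,010.92
24 September – 26 December 1996: 34,143 tonnes at €3.77/tonne → €128,719.11
27 December – 31 December 1996: 15,662 tonnes at €3.74/tonne → €58,575.88

€355,305.91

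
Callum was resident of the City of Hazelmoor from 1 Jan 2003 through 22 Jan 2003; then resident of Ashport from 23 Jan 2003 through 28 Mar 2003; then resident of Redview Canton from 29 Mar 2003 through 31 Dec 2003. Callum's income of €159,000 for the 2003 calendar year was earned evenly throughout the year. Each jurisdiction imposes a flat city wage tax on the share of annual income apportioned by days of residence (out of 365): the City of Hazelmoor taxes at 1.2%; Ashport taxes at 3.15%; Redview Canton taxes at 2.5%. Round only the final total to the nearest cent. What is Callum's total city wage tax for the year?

€4,034.46

The City of Hazelmoor, 1 Jan – 22 Jan 2003: 22 days → €159,000 × 1.2% × 22/365 = €115.0027
Ashport, 23 Jan – 28 Mar 2003: 65 days → €159,000 × 3.15% × 65/365 = €891.9247
Redview Canton, 29 Mar – 31 Dec 2003: 278 days → €159,000 × 2.5% × 278/365 = €3,027.5342
Total = €4,034.4616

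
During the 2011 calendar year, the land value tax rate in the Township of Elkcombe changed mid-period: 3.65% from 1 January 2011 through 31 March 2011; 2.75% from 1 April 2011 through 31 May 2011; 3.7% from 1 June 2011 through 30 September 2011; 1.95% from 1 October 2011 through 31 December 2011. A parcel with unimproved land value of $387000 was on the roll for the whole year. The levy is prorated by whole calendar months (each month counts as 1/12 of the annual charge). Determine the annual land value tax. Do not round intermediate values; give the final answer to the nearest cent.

1 January – 31 March 2011: 3 months at 3.65% → $387000 × 3.65% × 3/12 = $3531.3750
1 April – 31 May 2011: 2 months at 2.75% → $387000 × 2.75% × 2/12 = $1773.7500
1 June – 30 September 2011: 4 months at 3.7% → $387000 × 3.7% × 4/12 = $4773.0000
1 October – 31 December 2011: 3 months at 1.95% → $387000 × 1.95% × 3/12 = $1886.6250
Total = $11964.7500

$11964.75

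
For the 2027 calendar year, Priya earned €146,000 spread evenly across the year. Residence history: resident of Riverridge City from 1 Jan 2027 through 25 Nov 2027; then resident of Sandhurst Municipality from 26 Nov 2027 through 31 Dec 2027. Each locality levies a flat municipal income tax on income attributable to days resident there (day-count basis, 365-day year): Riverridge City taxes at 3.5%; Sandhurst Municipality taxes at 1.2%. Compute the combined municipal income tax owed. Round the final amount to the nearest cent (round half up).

Riverridge City, 1 Jan – 25 Nov 2027: 329 days → €146,000 × 3.5% × 329/365 = €4,606.0000
Sandhurst Municipality, 26 Nov – 31 Dec 2027: 36 days → €146,000 × 1.2% × 36/365 = €172.8000
Total = €4,778.8000

€4,778.80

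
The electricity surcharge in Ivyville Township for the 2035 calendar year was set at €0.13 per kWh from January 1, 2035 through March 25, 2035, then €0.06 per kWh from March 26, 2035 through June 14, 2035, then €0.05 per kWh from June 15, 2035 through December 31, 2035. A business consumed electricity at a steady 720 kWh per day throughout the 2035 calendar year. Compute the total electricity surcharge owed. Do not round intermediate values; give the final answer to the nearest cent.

January 1 – March 25, 2035: 84 days × 720 kWh/day = 60,480 kWh at €0.13/kWh → €7,862.40
March 26 – June 14, 2035: 81 days × 720 kWh/day = 58,320 kWh at €0.06/kWh → €3,499.20
June 15 – December 31, 2035: 200 days × 720 kWh/day = 144,000 kWh at €0.05/kWh → €7,200.00

€18,561.60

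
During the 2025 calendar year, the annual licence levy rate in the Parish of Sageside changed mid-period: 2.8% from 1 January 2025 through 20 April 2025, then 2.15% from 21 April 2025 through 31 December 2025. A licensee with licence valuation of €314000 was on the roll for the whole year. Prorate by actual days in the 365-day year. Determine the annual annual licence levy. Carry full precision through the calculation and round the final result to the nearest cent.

€7366.10

1 January – 20 April 2025: 110 days at 2.8% → €314000 × 2.8% × 110/365 = €2649.6438
21 April – 31 December 2025: 255 days at 2.15% → €314000 × 2.15% × 255/365 = €4716.4521
Total = €7366.0959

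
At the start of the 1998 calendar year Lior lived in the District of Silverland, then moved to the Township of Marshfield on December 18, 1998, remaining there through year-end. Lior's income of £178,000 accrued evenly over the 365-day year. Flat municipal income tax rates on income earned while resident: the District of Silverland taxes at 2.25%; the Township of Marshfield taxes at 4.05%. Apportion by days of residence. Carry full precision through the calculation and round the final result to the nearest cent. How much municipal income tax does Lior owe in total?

The District of Silverland, January 1 – December 17, 1998: 351 days → £178,000 × 2.25% × 351/365 = £3,851.3836
The Township of Marshfield, December 18 – December 31, 1998: 14 days → £178,000 × 4.05% × 14/365 = £276.5096
Total = £4,127.8932

£4,127.89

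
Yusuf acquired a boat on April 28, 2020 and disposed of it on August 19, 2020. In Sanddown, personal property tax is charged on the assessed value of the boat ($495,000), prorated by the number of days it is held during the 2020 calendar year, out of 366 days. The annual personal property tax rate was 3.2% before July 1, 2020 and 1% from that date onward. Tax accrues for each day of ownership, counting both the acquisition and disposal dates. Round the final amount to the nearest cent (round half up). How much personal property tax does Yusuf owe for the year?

April 28 – June 30, 2020: 64 days at 3.2% → $495,000 × 3.2% × 64/366 = $2,769.8361
July 1 – August 19, 2020: 50 days at 1% → $495,000 × 1% × 50/366 = $676.2295
Total = $3,446.0656

$3,446.07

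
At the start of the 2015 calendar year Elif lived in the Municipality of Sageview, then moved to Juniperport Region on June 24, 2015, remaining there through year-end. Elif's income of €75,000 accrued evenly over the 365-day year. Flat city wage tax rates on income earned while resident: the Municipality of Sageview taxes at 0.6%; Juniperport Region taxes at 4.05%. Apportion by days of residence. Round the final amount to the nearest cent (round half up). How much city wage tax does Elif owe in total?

The Municipality of Sageview, January 1 – June 23, 2015: 174 days → €75,000 × 0.6% × 174/365 = €214.5205
Juniperport Region, June 24 – December 31, 2015: 191 days → €75,000 × 4.05% × 191/365 = €1,589.4863
Total = €1,804.0068

€1,804.01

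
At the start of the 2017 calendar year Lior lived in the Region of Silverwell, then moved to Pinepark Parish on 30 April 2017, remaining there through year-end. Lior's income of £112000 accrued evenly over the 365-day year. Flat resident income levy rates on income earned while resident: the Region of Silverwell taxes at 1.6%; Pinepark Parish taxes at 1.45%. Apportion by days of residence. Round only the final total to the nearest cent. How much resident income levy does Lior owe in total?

The Region of Silverwell, 1 January – 29 April 2017: 119 days → £112000 × 1.6% × 119/365 = £584.2411
Pinepark Parish, 30 April – 31 December 2017: 246 days → £112000 × 1.45% × 246/365 = £1094.5315
Total = £1678.7726

£1678.77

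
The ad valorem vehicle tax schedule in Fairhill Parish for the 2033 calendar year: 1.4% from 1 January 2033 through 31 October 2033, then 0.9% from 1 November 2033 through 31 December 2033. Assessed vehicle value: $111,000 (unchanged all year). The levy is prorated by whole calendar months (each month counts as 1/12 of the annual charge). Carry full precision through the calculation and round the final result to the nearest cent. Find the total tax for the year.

$1,461.50

1 January – 31 October 2033: 10 months at 1.4% → $111,000 × 1.4% × 10/12 = $1,295.0000
1 November – 31 December 2033: 2 months at 0.9% → $111,000 × 0.9% × 2/12 = $166.5000
Total = $1,461.5000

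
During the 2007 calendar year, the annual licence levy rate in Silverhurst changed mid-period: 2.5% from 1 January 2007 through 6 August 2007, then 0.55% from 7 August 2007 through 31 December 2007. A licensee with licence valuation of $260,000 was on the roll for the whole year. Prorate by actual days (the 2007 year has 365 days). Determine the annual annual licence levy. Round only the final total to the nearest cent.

1 January – 6 August 2007: 218 days at 2.5% → $260,000 × 2.5% × 218/365 = $3,882.1918
7 August – 31 December 2007: 147 days at 0.55% → $260,000 × 0.55% × 147/365 = $575.9178
Total = $4,458.1096

$4,458.11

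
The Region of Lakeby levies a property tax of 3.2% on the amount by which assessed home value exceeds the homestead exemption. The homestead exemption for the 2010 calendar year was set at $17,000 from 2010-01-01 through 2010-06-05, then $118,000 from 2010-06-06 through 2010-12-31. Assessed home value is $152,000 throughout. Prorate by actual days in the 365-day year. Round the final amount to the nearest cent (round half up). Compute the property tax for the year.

2010-01-01 to 2010-06-05: 156 days, exemption $17,000 → ($152,000 − $17,000) × 3.2% × 156/365 = $1,846.3562
2010-06-06 to 2010-12-31: 209 days, exemption $118,000 → ($152,000 − $118,000) × 3.2% × 209/365 = $622.9918
Total = $2,469.3479

$2,469.35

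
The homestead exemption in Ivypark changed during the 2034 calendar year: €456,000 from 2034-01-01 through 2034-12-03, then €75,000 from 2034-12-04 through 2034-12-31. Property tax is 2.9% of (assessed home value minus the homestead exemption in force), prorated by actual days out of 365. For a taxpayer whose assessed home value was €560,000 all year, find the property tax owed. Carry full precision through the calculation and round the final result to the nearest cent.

2034-01-01 to 2034-12-03: 337 days, exemption €456,000 → (€560,000 − €456,000) × 2.9% × 337/365 = €2,784.6356
2034-12-04 to 2034-12-31: 28 days, exemption €75,000 → (€560,000 − €75,000) × 2.9% × 28/365 = €1,078.9589
Total = €3,863.5945

€3,863.59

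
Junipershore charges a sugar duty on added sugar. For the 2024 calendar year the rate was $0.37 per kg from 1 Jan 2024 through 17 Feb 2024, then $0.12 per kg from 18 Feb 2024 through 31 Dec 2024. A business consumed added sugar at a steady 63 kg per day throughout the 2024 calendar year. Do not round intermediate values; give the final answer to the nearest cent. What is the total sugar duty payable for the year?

1 Jan – 17 Feb 2024: 48 days × 63 kg/day = 3,024 kg at $0.37/kg → $1118.88
18 Feb – 31 Dec 2024: 318 days × 63 kg/day = 20,034 kg at $0.12/kg → $2404.08

$3522.96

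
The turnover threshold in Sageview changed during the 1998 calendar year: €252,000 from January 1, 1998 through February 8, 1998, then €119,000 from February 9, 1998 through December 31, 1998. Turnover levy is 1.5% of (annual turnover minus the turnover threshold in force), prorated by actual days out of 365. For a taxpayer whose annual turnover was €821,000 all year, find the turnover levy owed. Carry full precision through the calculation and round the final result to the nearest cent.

January 1 – February 8, 1998: 39 days, exemption €252,000 → (€821,000 − €252,000) × 1.5% × 39/365 = €911.9589
February 9 – December 31, 1998: 326 days, exemption €119,000 → (€821,000 − €119,000) × 1.5% × 326/365 = €9,404.8767
Total = €10,316.8356

€10,316.84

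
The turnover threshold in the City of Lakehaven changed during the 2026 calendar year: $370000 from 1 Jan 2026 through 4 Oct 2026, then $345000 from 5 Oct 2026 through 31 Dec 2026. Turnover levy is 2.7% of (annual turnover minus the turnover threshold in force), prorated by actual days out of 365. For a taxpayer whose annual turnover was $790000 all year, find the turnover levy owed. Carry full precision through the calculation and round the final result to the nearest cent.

1 Jan – 4 Oct 2026: 277 days, exemption $370000 → ($790000 − $370000) × 2.7% × 277/365 = $8605.9726
5 Oct – 31 Dec 2026: 88 days, exemption $345000 → ($790000 − $345000) × 2.7% × 88/365 = $2896.7671
Total = $11502.7397

$11502.74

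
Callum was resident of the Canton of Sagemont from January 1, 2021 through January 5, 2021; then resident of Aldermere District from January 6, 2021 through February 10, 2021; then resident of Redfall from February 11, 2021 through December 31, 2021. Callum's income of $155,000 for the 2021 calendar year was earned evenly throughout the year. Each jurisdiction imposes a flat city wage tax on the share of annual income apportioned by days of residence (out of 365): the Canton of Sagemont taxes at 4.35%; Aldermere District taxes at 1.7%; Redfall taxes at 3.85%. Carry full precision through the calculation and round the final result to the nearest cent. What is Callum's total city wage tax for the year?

$5,649.43

The Canton of Sagemont, January 1 – January 5, 2021: 5 days → $155,000 × 4.35% × 5/365 = $92.3630
Aldermere District, January 6 – February 10, 2021: 36 days → $155,000 × 1.7% × 36/365 = $259.8904
Redfall, February 11 – December 31, 2021: 324 days → $155,000 × 3.85% × 324/365 = $5,297.1781
Total = $5,649.4315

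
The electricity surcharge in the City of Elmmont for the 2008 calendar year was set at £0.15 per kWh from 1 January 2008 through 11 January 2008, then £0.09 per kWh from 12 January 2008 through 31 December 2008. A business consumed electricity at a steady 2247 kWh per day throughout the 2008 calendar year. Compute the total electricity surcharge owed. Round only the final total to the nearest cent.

£75,499.20

1 January – 11 January 2008: 11 days × 2247 kWh/day = 24,717 kWh at £0.15/kWh → £3,707.55
12 January – 31 December 2008: 355 days × 2247 kWh/day = 797,685 kWh at £0.09/kWh → £71,791.65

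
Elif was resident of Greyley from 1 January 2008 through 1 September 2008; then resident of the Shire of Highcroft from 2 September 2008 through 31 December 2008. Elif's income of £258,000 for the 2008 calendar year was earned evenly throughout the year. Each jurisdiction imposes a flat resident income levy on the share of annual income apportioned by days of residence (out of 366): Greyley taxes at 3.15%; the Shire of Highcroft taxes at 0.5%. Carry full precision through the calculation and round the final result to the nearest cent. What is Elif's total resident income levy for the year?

Greyley, 1 January – 1 September 2008: 245 days → £258,000 × 3.15% × 245/366 = £5,440.2049
The Shire of Highcroft, 2 September – 31 December 2008: 121 days → £258,000 × 0.5% × 121/366 = £426.4754
Total = £5,866.6803

£5,866.68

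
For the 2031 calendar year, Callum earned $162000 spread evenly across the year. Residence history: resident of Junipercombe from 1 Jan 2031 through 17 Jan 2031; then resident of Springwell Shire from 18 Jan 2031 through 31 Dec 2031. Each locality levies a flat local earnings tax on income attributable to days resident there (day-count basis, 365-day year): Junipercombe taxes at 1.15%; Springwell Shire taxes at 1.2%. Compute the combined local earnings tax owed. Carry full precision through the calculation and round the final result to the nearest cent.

Junipercombe, 1 Jan – 17 Jan 2031: 17 days → $162000 × 1.15% × 17/365 = $86.7699
Springwell Shire, 18 Jan – 31 Dec 2031: 348 days → $162000 × 1.2% × 348/365 = $1853.4575
Total = $1940.2274

$1940.23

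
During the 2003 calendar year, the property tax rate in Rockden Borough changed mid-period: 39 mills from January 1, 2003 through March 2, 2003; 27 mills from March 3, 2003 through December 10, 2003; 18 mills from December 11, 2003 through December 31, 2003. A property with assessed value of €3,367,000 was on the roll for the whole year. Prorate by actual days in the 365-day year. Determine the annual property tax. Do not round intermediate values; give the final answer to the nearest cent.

€95,917.99

January 1 – March 2, 2003: 61 days at 39 mills → €3,367,000 × 3.9% × 61/365 = €21,945.4603
March 3 – December 10, 2003: 283 days at 27 mills → €3,367,000 × 2.7% × 283/365 = €70,485.6082
December 11 – December 31, 2003: 21 days at 18 mills → €3,367,000 × 1.8% × 21/365 = €3,486.9205
Total = €95,917.9890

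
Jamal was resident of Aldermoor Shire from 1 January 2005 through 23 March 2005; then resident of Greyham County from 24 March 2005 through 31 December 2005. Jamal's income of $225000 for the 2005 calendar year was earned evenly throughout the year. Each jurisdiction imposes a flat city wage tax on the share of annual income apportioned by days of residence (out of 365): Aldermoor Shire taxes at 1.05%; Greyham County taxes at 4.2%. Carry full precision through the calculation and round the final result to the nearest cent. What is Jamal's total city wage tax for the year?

$7857.74

Aldermoor Shire, 1 January – 23 March 2005: 82 days → $225000 × 1.05% × 82/365 = $530.7534
Greyham County, 24 March – 31 December 2005: 283 days → $225000 × 4.2% × 283/365 = $7326.9863
Total = $7857.7397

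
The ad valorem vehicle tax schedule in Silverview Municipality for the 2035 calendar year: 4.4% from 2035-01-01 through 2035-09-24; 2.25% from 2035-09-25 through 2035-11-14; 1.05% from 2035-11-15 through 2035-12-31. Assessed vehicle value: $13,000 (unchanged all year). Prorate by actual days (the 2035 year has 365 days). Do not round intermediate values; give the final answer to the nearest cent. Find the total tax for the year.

2035-01-01 to 2035-09-24: 267 days at 4.4% → $13,000 × 4.4% × 267/365 = $418.4219
2035-09-25 to 2035-11-14: 51 days at 2.25% → $13,000 × 2.25% × 51/365 = $40.8699
2035-11-15 to 2035-12-31: 47 days at 1.05% → $13,000 × 1.05% × 47/365 = $17.5767
Total = $476.8685

$476.87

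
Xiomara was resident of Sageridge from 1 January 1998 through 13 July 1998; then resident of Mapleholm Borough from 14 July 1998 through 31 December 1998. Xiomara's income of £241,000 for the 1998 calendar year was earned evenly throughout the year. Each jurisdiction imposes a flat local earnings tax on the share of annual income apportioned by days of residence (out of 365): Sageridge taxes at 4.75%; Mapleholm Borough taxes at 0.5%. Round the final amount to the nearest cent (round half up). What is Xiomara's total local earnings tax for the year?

Sageridge, 1 January – 13 July 1998: 194 days → £241,000 × 4.75% × 194/365 = £6,084.4247
Mapleholm Borough, 14 July – 31 December 1998: 171 days → £241,000 × 0.5% × 171/365 = £564.5342
Total = £6,648.9589

£6,648.96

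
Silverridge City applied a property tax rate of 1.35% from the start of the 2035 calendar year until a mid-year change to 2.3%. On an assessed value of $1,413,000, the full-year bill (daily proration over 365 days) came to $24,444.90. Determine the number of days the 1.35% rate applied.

219 days

Let d = days at the first rate; then 365 − d days at the second rate.
$1,413,000 × [1.35%·d + 2.3%·(365−d)] / 365 = $24,444.90
Solving gives d = 219, so the new rate took effect on August 8, 2035.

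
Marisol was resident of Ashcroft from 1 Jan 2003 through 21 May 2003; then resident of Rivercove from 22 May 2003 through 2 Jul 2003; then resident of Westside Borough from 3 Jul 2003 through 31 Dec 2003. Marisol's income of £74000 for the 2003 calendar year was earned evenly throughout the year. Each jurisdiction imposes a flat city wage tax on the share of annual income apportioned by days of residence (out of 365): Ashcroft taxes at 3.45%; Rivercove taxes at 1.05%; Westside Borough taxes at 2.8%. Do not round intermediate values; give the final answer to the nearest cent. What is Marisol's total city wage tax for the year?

£2108.80

Ashcroft, 1 Jan – 21 May 2003: 141 days → £74000 × 3.45% × 141/365 = £986.2274
Rivercove, 22 May – 2 Jul 2003: 42 days → £74000 × 1.05% × 42/365 = £89.4082
Westside Borough, 3 Jul – 31 Dec 2003: 182 days → £74000 × 2.8% × 182/365 = £1033.1616
Total = £2108.7973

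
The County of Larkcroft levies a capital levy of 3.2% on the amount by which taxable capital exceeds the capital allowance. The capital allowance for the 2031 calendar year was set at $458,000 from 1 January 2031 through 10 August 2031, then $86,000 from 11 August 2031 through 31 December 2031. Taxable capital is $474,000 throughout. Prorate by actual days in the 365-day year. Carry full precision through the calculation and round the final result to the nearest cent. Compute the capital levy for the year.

$5,175.76

1 January – 10 August 2031: 222 days, exemption $458,000 → ($474,000 − $458,000) × 3.2% × 222/365 = $311.4082
11 August – 31 December 2031: 143 days, exemption $86,000 → ($474,000 − $86,000) × 3.2% × 143/365 = $4,864.3507
Total = $5,175.7589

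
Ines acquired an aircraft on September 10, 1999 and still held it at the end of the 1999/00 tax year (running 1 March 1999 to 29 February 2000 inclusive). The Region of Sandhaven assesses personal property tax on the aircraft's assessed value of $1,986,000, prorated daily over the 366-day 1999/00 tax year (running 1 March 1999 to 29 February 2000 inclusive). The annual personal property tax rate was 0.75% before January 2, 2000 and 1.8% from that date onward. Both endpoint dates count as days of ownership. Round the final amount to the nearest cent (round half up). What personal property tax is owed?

September 10, 1999 – January 1, 2000: 114 days at 0.75% → $1,986,000 × 0.75% × 114/366 = $4,639.4262
January 2 – February 29, 2000: 59 days at 1.8% → $1,986,000 × 1.8% × 59/366 = $5,762.6557
Total = $10,402.0820

$10,402.08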